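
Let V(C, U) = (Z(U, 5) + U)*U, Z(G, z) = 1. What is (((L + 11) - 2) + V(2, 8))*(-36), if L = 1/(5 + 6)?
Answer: -32112/11 ≈ -2919.3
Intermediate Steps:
L = 1/11 ≈ 0.090909
V(C, U) = U*(1 + U) (V(C, U) = (1 + U)*U = U*(1 + U))
(((L + 11) - 2) + V(2, 8))*(-36) = (((1/11 + 11) - 2) + 8*(1 + 8))*(-36) = ((122/11 - 2) + 8*9)*(-36) = (100/11 + 72)*(-36) = (892/11)*(-36) = -32112/11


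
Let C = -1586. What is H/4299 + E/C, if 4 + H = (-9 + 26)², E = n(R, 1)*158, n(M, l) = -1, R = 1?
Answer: 188542/1136369 ≈ 0.16592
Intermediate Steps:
E = -158 (E = -1*158 = -158)
H = 285 (H = -4 + (-9 + 26)² = -4 + 17² = -4 + 289 = 285)
H/4299 + E/C = 285/4299 - 158/(-1586) = 285*(1/4299) - 158*(-1/1586) = 95/1433 + 79/793 = 188542/1136369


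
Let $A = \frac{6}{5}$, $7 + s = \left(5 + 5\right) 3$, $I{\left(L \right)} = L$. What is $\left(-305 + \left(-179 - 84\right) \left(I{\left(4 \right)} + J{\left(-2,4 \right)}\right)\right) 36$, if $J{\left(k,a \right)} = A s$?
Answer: $- \frac{1550844}{5} \approx -3.1017 \cdot 10^{5}$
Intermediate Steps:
$s = 23$ ($s = -7 + \left(5 + 5\right) 3 = -7 + 10 \cdot 3 = -7 + 30 = 23$)
$A = \frac{6}{5}$ ($A = 6 \cdot \frac{1}{5} = \frac{6}{5} \approx 1.2$)
$J{\left(k,a \right)} = \frac{138}{5}$ ($J{\left(k,a \right)} = \frac{6}{5} \cdot 23 = \frac{138}{5}$)
$\left(-305 + \left(-179 - 84\right) \left(I{\left(4 \right)} + J{\left(-2,4 \right)}\right)\right) 36 = \left(-305 + \left(-179 - 84\right) \left(4 + \frac{138}{5}\right)\right) 36 = \left(-305 - \frac{41554}{5}\right) 36 = \left(- \frac{43079}{5}\right) 36 = - \frac{1550844}{5}$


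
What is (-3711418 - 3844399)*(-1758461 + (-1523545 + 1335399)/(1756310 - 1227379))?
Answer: 7027701080370001329/528931 ≈ 1.3287e+13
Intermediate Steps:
(-3711418 - 3844399)*(-1758461 + (-1523545 + 1335399)/(1756310 - 1227379)) = -7555817*(-1758461 - 188146/528931) = -7555817*(-930104723337/528931) = 7027701080370001329/528931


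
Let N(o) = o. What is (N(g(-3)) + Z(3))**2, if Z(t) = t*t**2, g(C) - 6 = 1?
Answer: 1156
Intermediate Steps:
g(C) = 7 (g(C) = 6 + 1 = 7)
Z(t) = t**3
(N(g(-3)) + Z(3))**2 = (7 + 3**3)**2 = (7 + 27)**2 = 34**2 = 1156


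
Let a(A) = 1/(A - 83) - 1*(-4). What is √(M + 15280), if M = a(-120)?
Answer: 3*√69982017/203 ≈ 123.63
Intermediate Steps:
a(A) = 4 + 1/(-83 + A) (a(A) = 1/(-83 + A) + 4 = 4 + 1/(-83 + A))
M = 811/203 (M = (-331 + 4*(-120))/(-83 - 120) = (-331 - 480)/(-203) = -1/203*(-811) = 811/203 ≈ 3.9951)
√(M + 15280) = √(811/203 + 15280) = √(3102651/203) = 3*√69982017/203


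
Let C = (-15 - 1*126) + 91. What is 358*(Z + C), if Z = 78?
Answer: 10024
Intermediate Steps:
C = -50 (C = (-15 - 126) + 91 = -141 + 91 = -50)
358*(Z + C) = 358*(78 - 50) = 358*28 = 10024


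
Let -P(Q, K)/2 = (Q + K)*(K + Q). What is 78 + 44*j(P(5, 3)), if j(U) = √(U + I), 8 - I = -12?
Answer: 78 + 264*I*√3 ≈ 78.0 + 457.26*I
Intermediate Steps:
I = 20 (I = 8 - 1*(-12) = 8 + 12 = 20)
P(Q, K) = -2*(K + Q)² (P(Q, K) = -2*(Q + K)*(K + Q) = -2*(K + Q)*(K + Q) = -2*(K + Q)²)
j(U) = √(20 + U) (j(U) = √(U + 20) = √(20 + U))
78 + 44*j(P(5, 3)) = 78 + 44*√(20 - 2*(3 + 5)²) = 78 + 44*√(20 - 2*8²) = 78 + 44*√(20 - 2*64) = 78 + 44*√(20 - 128) = 78 + 44*√(-108) = 78 + 44*(6*I*√3) = 78 + 264*I*√3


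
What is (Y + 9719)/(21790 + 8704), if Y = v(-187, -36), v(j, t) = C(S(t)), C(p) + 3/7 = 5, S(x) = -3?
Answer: 68065/213458 ≈ 0.31887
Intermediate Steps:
C(p) = 32/7 (C(p) = -3/7 + 5 = 32/7)
v(j, t) = 32/7
Y = 32/7 ≈ 4.5714
(Y + 9719)/(21790 + 8704) = (32/7 + 9719)/(21790 + 8704) = (68065/7)/30494 = (68065/7)*(1/30494) = 68065/213458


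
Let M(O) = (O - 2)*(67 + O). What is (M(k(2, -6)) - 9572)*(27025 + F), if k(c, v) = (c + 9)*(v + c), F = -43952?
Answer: 179934010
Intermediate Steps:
k(c, v) = (9 + c)*(c + v)
M(O) = (-2 + O)*(67 + O)
(M(k(2, -6)) - 9572)*(27025 + F) = ((-134 + (2² + 9*2 + 9*(-6) + 2*(-6))² + 65*(2² + 9*2 + 9*(-6) + 2*(-6))) - 9572)*(27025 - 43952) = ((-134 + (4 + 18 - 54 - 12)² + 65*(4 + 18 - 54 - 12)) - 9572)*(-16927) = ((-134 + (-44)² + 65*(-44)) - 9572)*(-16927) = ((-134 + 1936 - 2860) - 9572)*(-16927) = (-1058 - 9572)*(-16927) = -10630*(-16927) = 179934010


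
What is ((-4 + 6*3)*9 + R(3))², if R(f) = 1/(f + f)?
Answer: 573049/36 ≈ 15918.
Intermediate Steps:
R(f) = 1/(2*f)
((-4 + 6*3)*9 + R(3))² = ((-4 + 6*3)*9 + (½)/3)² = ((-4 + 18)*9 + (½)*(⅓))² = (14*9 + ⅙)² = (126 + ⅙)² = (757/6)² = 573049/36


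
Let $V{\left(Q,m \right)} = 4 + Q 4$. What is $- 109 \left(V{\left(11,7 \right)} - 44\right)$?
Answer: $-436$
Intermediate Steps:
$V{\left(Q,m \right)} = 4 + 4 Q$
$- 109 \left(V{\left(11,7 \right)} - 44\right) = - 109 \left(\left(4 + 4 \cdot 11\right) - 44\right) = - 109 \left(\left(4 + 44\right) - 44\right) = - 109 \left(48 - 44\right) = \left(-109\right) 4 = -436$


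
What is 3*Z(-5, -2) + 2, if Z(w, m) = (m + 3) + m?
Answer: -1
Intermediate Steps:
Z(w, m) = 3 + 2*m (Z(w, m) = (3 + m) + m = 3 + 2*m)
3*Z(-5, -2) + 2 = 3*(3 + 2*(-2)) + 2 = 3*(3 - 4) + 2 = 3*(-1) + 2 = -3 + 2 = -1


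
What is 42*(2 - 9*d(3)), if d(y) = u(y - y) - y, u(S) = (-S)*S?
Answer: 1218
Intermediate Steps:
u(S) = -S²
d(y) = -y (d(y) = -(y - y)² - y = -1*0² - y = -1*0 - y = 0 - y = -y)
42*(2 - 9*d(3)) = 42*(2 - (-9)*3) = 42*(2 - 9*(-3)) = 42*(2 + 27) = 42*29 = 1218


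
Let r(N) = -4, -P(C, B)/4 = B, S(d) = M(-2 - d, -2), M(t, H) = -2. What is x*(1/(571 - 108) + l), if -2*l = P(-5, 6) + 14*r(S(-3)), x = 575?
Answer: 10649575/463 ≈ 23001.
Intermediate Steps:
S(d) = -2
P(C, B) = -4*B
l = 40 (l = -(-4*6 + 14*(-4))/2 = -(-24 - 56)/2 = -½*(-80) = 40)
x*(1/(571 - 108) + l) = 575*(1/(571 - 108) + 40) = 575*(1/463 + 40) = 575*(18521/463) = 10649575/463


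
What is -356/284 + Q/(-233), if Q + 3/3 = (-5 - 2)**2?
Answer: -24145/16543 ≈ -1.4595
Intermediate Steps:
Q = 48 (Q = -1 + (-5 - 2)**2 = -1 + (-7)**2 = -1 + 49 = 48)
-356/284 + Q/(-233) = -356/284 + 48/(-233) = -356*1/284 + 48*(-1/233) = -89/71 - 48/233 = -24145/16543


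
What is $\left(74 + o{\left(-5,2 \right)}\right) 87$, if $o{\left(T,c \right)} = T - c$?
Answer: $5829$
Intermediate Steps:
$\left(74 + o{\left(-5,2 \right)}\right) 87 = \left(74 - 7\right) 87 = 67 \cdot 87 = 5829$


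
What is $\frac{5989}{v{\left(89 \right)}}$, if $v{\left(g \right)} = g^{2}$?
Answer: $\frac{5989}{7921} \approx 0.75609$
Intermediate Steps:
$\frac{5989}{v{\left(89 \right)}} = \frac{5989}{89^{2}} = \frac{5989}{7921}$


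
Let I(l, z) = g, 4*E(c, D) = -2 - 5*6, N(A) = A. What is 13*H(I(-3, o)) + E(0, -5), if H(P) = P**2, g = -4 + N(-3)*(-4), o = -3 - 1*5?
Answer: 824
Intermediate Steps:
o = -8 (o = -3 - 5 = -8)
E(c, D) = -8 (E(c, D) = (-2 - 5*6)/4 = (-2 - 30)/4 = (1/4)*(-32) = -8)
g = 8 (g = -4 - 3*(-4) = -4 + 12 = 8)
I(l, z) = 8
13*H(I(-3, o)) + E(0, -5) = 13*8**2 - 8 = 13*64 - 8 = 832 - 8 = 824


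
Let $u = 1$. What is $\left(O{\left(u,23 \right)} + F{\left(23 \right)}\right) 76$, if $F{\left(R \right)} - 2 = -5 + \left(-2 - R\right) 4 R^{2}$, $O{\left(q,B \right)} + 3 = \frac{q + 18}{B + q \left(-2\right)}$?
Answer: $- \frac{84436532}{21} \approx -4.0208 \cdot 10^{6}$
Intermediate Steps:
$O{\left(q,B \right)} = -3 + \frac{18 + q}{B - 2 q}$ ($O{\left(q,B \right)} = -3 + \frac{q + 18}{B + q \left(-2\right)} = -3 + \frac{18 + q}{B - 2 q}$)
$F{\left(R \right)} = -3 + 4 R^{2} \left(-2 - R\right)$ ($F{\left(R \right)} = 2 + \left(-5 + \left(-2 - R\right) 4 R^{2}\right) = 2 + \left(-5 + 4 R^{2} \left(-2 - R\right)\right) = -3 + 4 R^{2} \left(-2 - R\right)$)
$\left(O{\left(u,23 \right)} + F{\left(23 \right)}\right) 76 = \left(\frac{18 - 69 + 7 \cdot 1}{23 - 2} - \left(3 + 4232 + 48668\right)\right) 76 = \left(\frac{18 - 69 + 7}{23 - 2} - 52903\right) 76 = \left(\frac{1}{21} \left(-44\right) - 52903\right) 76 = \left(- \frac{44}{21} - 52903\right) 76 = \left(- \frac{1111007}{21}\right) 76 = - \frac{84436532}{21}$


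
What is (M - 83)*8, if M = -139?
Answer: -1776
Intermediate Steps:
(M - 83)*8 = (-139 - 83)*8 = -222*8 = -1776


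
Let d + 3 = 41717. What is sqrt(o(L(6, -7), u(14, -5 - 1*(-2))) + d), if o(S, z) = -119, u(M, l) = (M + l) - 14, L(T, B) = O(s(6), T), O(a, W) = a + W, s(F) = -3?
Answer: sqrt(41595) ≈ 203.95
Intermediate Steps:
d = 41714 (d = -3 + 41717 = 41714)
O(a, W) = W + a
L(T, B) = -3 + T (L(T, B) = T - 3 = -3 + T)
u(M, l) = -14 + M + l
sqrt(o(L(6, -7), u(14, -5 - 1*(-2))) + d) = sqrt(-119 + 41714) = sqrt(41595)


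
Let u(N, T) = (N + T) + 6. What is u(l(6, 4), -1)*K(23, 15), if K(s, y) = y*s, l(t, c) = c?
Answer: 3105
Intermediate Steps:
u(N, T) = 6 + N + T
K(s, y) = s*y
u(l(6, 4), -1)*K(23, 15) = (6 + 4 - 1)*(23*15) = 9*345 = 3105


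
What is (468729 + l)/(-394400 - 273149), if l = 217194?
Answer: -685923/667549 ≈ -1.0275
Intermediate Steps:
(468729 + l)/(-394400 - 273149) = (468729 + 217194)/(-394400 - 273149) = 685923/(-667549) = 685923*(-1/667549) = -685923/667549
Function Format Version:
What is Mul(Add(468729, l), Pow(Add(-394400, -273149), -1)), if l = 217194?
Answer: Rational(-685923, 667549) ≈ -1.0275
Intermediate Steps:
Mul(Add(468729, l), Pow(Add(-394400, -273149), -1)) = Mul(Add(468729, 217194), Pow(Add(-394400, -273149), -1)) = Mul(685923, Pow(-667549, -1)) = Mul(685923, Rational(-1, 667549)) = Rational(-685923, 667549)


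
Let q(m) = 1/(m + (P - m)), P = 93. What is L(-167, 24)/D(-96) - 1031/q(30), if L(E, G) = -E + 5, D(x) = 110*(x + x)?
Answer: -506262283/5280 ≈ -95883.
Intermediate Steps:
D(x) = 220*x (D(x) = 110*(2*x) = 220*x)
q(m) = 1/93 (q(m) = 1/(m + (93 - m)) = 1/93)
L(E, G) = 5 - E
L(-167, 24)/D(-96) - 1031/q(30) = (5 - 1*(-167))/((220*(-96))) - 1031/1/93 = (5 + 167)/(-21120) - 1031*93 = 172*(-1/21120) - 95883 = -43/5280 - 95883 = -506262283/5280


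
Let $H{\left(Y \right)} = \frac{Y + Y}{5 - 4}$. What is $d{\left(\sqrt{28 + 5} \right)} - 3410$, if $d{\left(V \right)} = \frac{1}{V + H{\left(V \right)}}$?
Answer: $-3410 + \frac{\sqrt{33}}{99} \approx -3409.9$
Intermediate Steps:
$H{\left(Y \right)} = 2 Y$ ($H{\left(Y \right)} = \frac{2 Y}{1} = 2 Y 1 = 2 Y$)
$d{\left(V \right)} = \frac{1}{3 V}$ ($d{\left(V \right)} = \frac{1}{V + 2 V} = \frac{1}{3 V}$)
$d{\left(\sqrt{28 + 5} \right)} - 3410 = \frac{1}{3 \sqrt{28 + 5}} - 3410 = \frac{1}{3 \sqrt{33}} - 3410 = \frac{\frac{1}{33} \sqrt{33}}{3} - 3410 = \frac{\sqrt{33}}{99} - 3410 = -3410 + \frac{\sqrt{33}}{99}$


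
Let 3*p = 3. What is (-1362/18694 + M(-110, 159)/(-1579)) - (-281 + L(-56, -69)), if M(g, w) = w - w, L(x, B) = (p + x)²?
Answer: -25648849/9347 ≈ -2744.1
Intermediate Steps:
p = 1 (p = (⅓)*3 = 1)
L(x, B) = (1 + x)²
M(g, w) = 0
(-1362/18694 + M(-110, 159)/(-1579)) - (-281 + L(-56, -69)) = (-1362/18694 + 0/(-1579)) - (-281 + (1 - 56)²) = (-1362*1/18694 + 0*(-1/1579)) - (-281 + (-55)²) = (-681/9347 + 0) - (-281 + 3025) = -681/9347 - 1*2744 = -681/9347 - 2744 = -25648849/9347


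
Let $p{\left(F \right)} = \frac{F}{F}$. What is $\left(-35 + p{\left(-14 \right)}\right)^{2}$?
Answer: $1156$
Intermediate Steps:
$p{\left(F \right)} = 1$
$\left(-35 + p{\left(-14 \right)}\right)^{2} = \left(-35 + 1\right)^{2} = \left(-34\right)^{2} = 1156$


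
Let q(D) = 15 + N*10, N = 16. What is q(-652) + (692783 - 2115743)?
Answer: -1422785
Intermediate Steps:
q(D) = 175 (q(D) = 15 + 16*10 = 15 + 160 = 175)
q(-652) + (692783 - 2115743) = 175 + (692783 - 2115743) = 175 - 1422960 = -1422785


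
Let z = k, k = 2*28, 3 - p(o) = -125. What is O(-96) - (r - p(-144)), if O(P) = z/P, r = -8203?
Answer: 99965/12 ≈ 8330.4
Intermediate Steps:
p(o) = 128 (p(o) = 3 - 1*(-125) = 3 + 125 = 128)
k = 56
z = 56
O(P) = 56/P
O(-96) - (r - p(-144)) = 56/(-96) - (-8203 - 1*128) = 56*(-1/96) - (-8203 - 128) = -7/12 - 1*(-8331) = -7/12 + 8331 = 99965/12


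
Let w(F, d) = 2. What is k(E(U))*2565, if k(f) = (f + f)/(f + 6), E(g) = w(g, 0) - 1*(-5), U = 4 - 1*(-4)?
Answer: 35910/13 ≈ 2762.3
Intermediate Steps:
U = 8 (U = 4 + 4 = 8)
E(g) = 7 (E(g) = 2 - 1*(-5) = 2 + 5 = 7)
k(f) = 2*f/(6 + f) (k(f) = (2*f)/(6 + f) = 2*f/(6 + f))
k(E(U))*2565 = (2*7/(6 + 7))*2565 = (2*7/13)*2565 = (2*7*(1/13))*2565 = (14/13)*2565 = 35910/13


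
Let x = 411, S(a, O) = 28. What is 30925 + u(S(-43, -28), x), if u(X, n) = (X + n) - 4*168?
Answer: 30692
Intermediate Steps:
u(X, n) = -672 + X + n (u(X, n) = (X + n) - 672 = -672 + X + n)
30925 + u(S(-43, -28), x) = 30925 + (-672 + 28 + 411) = 30925 - 233 = 30692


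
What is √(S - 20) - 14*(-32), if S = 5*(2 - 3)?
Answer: 448 + 5*I ≈ 448.0 + 5.0*I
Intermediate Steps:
S = -5 (S = 5*(-1) = -5)
√(S - 20) - 14*(-32) = √(-5 - 20) - 14*(-32) = √(-25) + 448 = 5*I + 448 = 448 + 5*I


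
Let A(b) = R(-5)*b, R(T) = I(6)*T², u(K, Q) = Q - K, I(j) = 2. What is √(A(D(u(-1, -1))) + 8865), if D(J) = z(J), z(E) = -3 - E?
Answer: √8715 ≈ 93.354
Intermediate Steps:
D(J) = -3 - J
R(T) = 2*T²
A(b) = 50*b (A(b) = (2*(-5)²)*b = (2*25)*b = 50*b)
√(A(D(u(-1, -1))) + 8865) = √(50*(-3 - (-1 - 1*(-1))) + 8865) = √(50*(-3 - (-1 + 1)) + 8865) = √(50*(-3 - 1*0) + 8865) = √(50*(-3 + 0) + 8865) = √(50*(-3) + 8865) = √(-150 + 8865) = √8715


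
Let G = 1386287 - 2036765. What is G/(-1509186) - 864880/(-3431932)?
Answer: 1108289803/1622626481 ≈ 0.68302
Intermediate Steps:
G = -650478
G/(-1509186) - 864880/(-3431932) = -650478/(-1509186) - 864880/(-3431932) = -650478*(-1/1509186) - 864880*(-1/3431932) = 108413/251531 + 11380/45157 = 1108289803/1622626481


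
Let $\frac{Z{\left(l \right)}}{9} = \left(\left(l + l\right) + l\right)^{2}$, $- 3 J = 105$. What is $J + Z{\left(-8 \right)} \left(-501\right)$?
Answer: $-2597219$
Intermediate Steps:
$J = -35$ ($J = \left(- \frac{1}{3}\right) 105 = -35$)
$Z{\left(l \right)} = 81 l^{2}$ ($Z{\left(l \right)} = 9 \left(\left(l + l\right) + l\right)^{2} = 9 \left(2 l + l\right)^{2} = 9 \left(3 l\right)^{2} = 9 \cdot 9 l^{2} = 81 l^{2}$)
$J + Z{\left(-8 \right)} \left(-501\right) = -35 + 81 \left(-8\right)^{2} \left(-501\right) = -35 + 81 \cdot 64 \left(-501\right) = -35 + 5184 \left(-501\right) = -35 - 2597184 = -2597219$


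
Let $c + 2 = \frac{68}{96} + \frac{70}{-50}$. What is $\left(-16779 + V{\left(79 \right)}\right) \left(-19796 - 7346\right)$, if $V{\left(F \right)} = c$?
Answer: $\frac{27329320513}{60} \approx 4.5549 \cdot 10^{8}$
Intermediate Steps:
$c = - \frac{323}{120}$ ($c = -2 + \left(\frac{68}{96} + \frac{70}{-50}\right) = -2 + \left(68 \cdot \frac{1}{96} + 70 \left(- \frac{1}{50}\right)\right) = -2 + \left(\frac{17}{24} - \frac{7}{5}\right) = -2 - \frac{83}{120} = - \frac{323}{120} \approx -2.6917$)
$V{\left(F \right)} = - \frac{323}{120}$
$\left(-16779 + V{\left(79 \right)}\right) \left(-19796 - 7346\right) = \left(-16779 - \frac{323}{120}\right) \left(-19796 - 7346\right) = \left(- \frac{2013803}{120}\right) \left(-27142\right) = \frac{27329320513}{60}$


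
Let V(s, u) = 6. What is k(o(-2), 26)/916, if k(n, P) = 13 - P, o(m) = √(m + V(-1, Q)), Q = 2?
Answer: -13/916 ≈ -0.014192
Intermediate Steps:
o(m) = √(6 + m) (o(m) = √(m + 6) = √(6 + m))
k(o(-2), 26)/916 = (13 - 1*26)/916 = (13 - 26)*(1/916) = -13*1/916 = -13/916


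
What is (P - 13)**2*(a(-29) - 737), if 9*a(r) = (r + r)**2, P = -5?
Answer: -117684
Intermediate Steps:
a(r) = 4*r**2/9 (a(r) = (r + r)**2/9 = (2*r)**2/9 = (4*r**2)/9 = 4*r**2/9)
(P - 13)**2*(a(-29) - 737) = (-5 - 13)**2*((4/9)*(-29)**2 - 737) = (-18)**2*((4/9)*841 - 737) = 324*(3364/9 - 737) = 324*(-3269/9) = -117684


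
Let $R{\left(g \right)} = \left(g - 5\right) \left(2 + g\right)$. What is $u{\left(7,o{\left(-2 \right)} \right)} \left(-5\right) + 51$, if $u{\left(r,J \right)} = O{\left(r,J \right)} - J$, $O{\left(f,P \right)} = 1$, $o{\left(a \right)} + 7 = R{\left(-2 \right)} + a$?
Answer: $1$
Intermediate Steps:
$R{\left(g \right)} = \left(-5 + g\right) \left(2 + g\right)$
$o{\left(a \right)} = -7 + a$ ($o{\left(a \right)} = -7 + \left(\left(-10 + \left(-2\right)^{2} - -6\right) + a\right) = -7 + \left(\left(-10 + 4 + 6\right) + a\right) = -7 + \left(0 + a\right) = -7 + a$)
$u{\left(r,J \right)} = 1 - J$
$u{\left(7,o{\left(-2 \right)} \right)} \left(-5\right) + 51 = \left(1 - \left(-7 - 2\right)\right) \left(-5\right) + 51 = \left(1 - -9\right) \left(-5\right) + 51 = \left(1 + 9\right) \left(-5\right) + 51 = 10 \left(-5\right) + 51 = -50 + 51 = 1$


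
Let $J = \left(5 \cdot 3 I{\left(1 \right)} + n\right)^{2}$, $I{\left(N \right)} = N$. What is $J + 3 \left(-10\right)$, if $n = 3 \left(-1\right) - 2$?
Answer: $70$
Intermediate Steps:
$n = -5$ ($n = -3 - 2 = -5$)
$J = 100$ ($J = \left(5 \cdot 3 \cdot 1 - 5\right)^{2} = \left(15 \cdot 1 - 5\right)^{2} = \left(15 - 5\right)^{2} = 10^{2} = 100$)
$J + 3 \left(-10\right) = 100 + 3 \left(-10\right) = 100 - 30 = 70$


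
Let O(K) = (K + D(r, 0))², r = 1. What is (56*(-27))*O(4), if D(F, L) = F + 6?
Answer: -182952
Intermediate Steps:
D(F, L) = 6 + F
O(K) = (7 + K)² (O(K) = (K + (6 + 1))² = (K + 7)² = (7 + K)²)
(56*(-27))*O(4) = (56*(-27))*(7 + 4)² = -1512*11² = -1512*121 = -182952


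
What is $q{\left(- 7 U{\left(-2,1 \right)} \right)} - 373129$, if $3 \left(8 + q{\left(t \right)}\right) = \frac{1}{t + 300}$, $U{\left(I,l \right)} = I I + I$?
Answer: $- \frac{320151545}{858} \approx -3.7314 \cdot 10^{5}$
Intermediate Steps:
$U{\left(I,l \right)} = I + I^{2}$ ($U{\left(I,l \right)} = I^{2} + I = I + I^{2}$)
$q{\left(t \right)} = -8 + \frac{1}{3 \left(300 + t\right)}$ ($q{\left(t \right)} = -8 + \frac{1}{3 \left(t + 300\right)} = -8 + \frac{1}{3 \left(300 + t\right)}$)
$q{\left(- 7 U{\left(-2,1 \right)} \right)} - 373129 = \frac{-7199 - 24 \left(- 7 \left(- 2 \left(1 - 2\right)\right)\right)}{3 \left(300 - 7 \left(- 2 \left(1 - 2\right)\right)\right)} - 373129 = \frac{-7199 - 24 \left(- 7 \left(\left(-2\right) \left(-1\right)\right)\right)}{3 \left(300 - 7 \left(\left(-2\right) \left(-1\right)\right)\right)} - 373129 = \frac{-7199 - 24 \left(\left(-7\right) 2\right)}{3 \left(300 - 14\right)} - 373129 = \frac{-7199 - -336}{3 \left(300 - 14\right)} - 373129 = \frac{-7199 + 336}{3 \cdot 286} - 373129 = \frac{1}{3} \cdot \frac{1}{286} \left(-6863\right) - 373129 = - \frac{6863}{858} - 373129 = - \frac{320151545}{858}$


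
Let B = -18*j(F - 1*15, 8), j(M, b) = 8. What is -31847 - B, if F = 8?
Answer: -31703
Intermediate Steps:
B = -144 (B = -18*8 = -144)
-31847 - B = -31847 - 1*(-144) = -31847 + 144 = -31703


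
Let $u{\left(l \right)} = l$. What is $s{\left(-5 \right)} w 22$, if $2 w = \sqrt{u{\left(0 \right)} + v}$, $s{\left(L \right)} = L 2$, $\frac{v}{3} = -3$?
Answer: $- 330 i \approx - 330.0 i$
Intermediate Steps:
$v = -9$ ($v = 3 \left(-3\right) = -9$)
$s{\left(L \right)} = 2 L$
$w = \frac{3 i}{2}$ ($w = \frac{\sqrt{0 - 9}}{2} = \frac{\sqrt{-9}}{2} = \frac{3 i}{2} \approx 1.5 i$)
$s{\left(-5 \right)} w 22 = 2 \left(-5\right) \frac{3 i}{2} \cdot 22 = - 10 \frac{3 i}{2} \cdot 22 = - 15 i 22 = - 330 i$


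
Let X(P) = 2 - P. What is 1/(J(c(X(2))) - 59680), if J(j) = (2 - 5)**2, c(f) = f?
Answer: -1/59671 ≈ -1.6759e-5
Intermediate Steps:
J(j) = 9 (J(j) = (-3)**2 = 9)
1/(J(c(X(2))) - 59680) = 1/(9 - 59680) = 1/(-59671) = -1/59671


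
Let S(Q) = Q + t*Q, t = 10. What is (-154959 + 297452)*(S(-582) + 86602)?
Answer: 11427938600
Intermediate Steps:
S(Q) = 11*Q (S(Q) = Q + 10*Q = 11*Q)
(-154959 + 297452)*(S(-582) + 86602) = (-154959 + 297452)*(11*(-582) + 86602) = 142493*(-6402 + 86602) = 142493*80200 = 11427938600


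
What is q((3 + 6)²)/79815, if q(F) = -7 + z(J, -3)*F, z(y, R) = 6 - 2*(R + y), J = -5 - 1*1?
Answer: 1937/79815 ≈ 0.024269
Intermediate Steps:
J = -6 (J = -5 - 1 = -6)
z(y, R) = 6 - 2*R - 2*y (z(y, R) = 6 + (-2*R - 2*y) = 6 - 2*R - 2*y)
q(F) = -7 + 24*F (q(F) = -7 + (6 - 2*(-3) - 2*(-6))*F = -7 + (6 + 6 + 12)*F = -7 + 24*F)
q((3 + 6)²)/79815 = (-7 + 24*(3 + 6)²)/79815 = (-7 + 24*9²)*(1/79815) = (-7 + 24*81)*(1/79815) = (-7 + 1944)*(1/79815) = 1937*(1/79815) = 1937/79815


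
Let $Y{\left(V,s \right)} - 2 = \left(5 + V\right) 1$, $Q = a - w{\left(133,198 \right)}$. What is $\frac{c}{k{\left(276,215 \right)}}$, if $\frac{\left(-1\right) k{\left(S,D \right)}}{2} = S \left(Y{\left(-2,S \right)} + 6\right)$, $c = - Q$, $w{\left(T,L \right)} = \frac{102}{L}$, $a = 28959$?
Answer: $\frac{477815}{100188} \approx 4.7692$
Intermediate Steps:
$Q = \frac{955630}{33}$ ($Q = 28959 - \frac{102}{198} = 28959 - 102 \cdot \frac{1}{198} = 28959 - \frac{17}{33} = \frac{955630}{33} \approx 28959.0$)
$Y{\left(V,s \right)} = 7 + V$ ($Y{\left(V,s \right)} = 2 + \left(5 + V\right) 1 = 2 + \left(5 + V\right) = 7 + V$)
$c = - \frac{955630}{33}$ ($c = \left(-1\right) \frac{955630}{33} = - \frac{955630}{33} \approx -28959.0$)
$k{\left(S,D \right)} = - 22 S$ ($k{\left(S,D \right)} = - 2 S \left(\left(7 - 2\right) + 6\right) = - 2 S \left(5 + 6\right) = - 2 S 11 = - 2 \cdot 11 S = - 22 S$)
$\frac{c}{k{\left(276,215 \right)}} = - \frac{955630}{33 \left(\left(-22\right) 276\right)} = - \frac{955630}{33 \left(-6072\right)} = \left(- \frac{955630}{33}\right) \left(- \frac{1}{6072}\right) = \frac{477815}{100188}$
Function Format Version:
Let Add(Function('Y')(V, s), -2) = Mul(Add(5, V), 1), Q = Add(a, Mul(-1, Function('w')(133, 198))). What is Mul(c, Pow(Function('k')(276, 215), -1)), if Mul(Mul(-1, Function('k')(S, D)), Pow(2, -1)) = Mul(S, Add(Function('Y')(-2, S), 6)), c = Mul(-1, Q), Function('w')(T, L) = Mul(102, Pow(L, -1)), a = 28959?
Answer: Rational(477815, 100188) ≈ 4.7692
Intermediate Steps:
Q = Rational(955630, 33) (Q = Add(28959, Mul(-1, Mul(102, Pow(198, -1)))) = Add(28959, Mul(-1, Mul(102, Rational(1, 198)))) = Add(28959, Mul(-1, Rational(17, 33))) = Add(28959, Rational(-17, 33)) = Rational(955630, 33) ≈ 28959.)
Function('Y')(V, s) = Add(7, V) (Function('Y')(V, s) = Add(2, Mul(Add(5, V), 1)) = Add(2, Add(5, V)) = Add(7, V))
c = Rational(-955630, 33) (c = Mul(-1, Rational(955630, 33)) = Rational(-955630, 33) ≈ -28959.)
Function('k')(S, D) = Mul(-22, S) (Function('k')(S, D) = Mul(-2, Mul(S, Add(Add(7, -2), 6))) = Mul(-2, Mul(S, Add(5, 6))) = Mul(-2, Mul(S, 11)) = Mul(-2, Mul(11, S)) = Mul(-22, S))
Mul(c, Pow(Function('k')(276, 215), -1)) = Mul(Rational(-955630, 33), Pow(Mul(-22, 276), -1)) = Mul(Rational(-955630, 33), Pow(-6072, -1)) = Mul(Rational(-955630, 33), Rational(-1, 6072)) = Rational(477815, 100188)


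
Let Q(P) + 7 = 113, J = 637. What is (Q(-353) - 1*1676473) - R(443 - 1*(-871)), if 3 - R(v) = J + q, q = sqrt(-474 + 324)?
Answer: -1675733 + 5*I*sqrt(6) ≈ -1.6757e+6 + 12.247*I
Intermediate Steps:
q = 5*I*sqrt(6) (q = sqrt(-150) = 5*I*sqrt(6) ≈ 12.247*I)
Q(P) = 106 (Q(P) = -7 + 113 = 106)
R(v) = -634 - 5*I*sqrt(6) (R(v) = 3 - (637 + 5*I*sqrt(6)) = 3 + (-637 - 5*I*sqrt(6)) = -634 - 5*I*sqrt(6))
(Q(-353) - 1*1676473) - R(443 - 1*(-871)) = (106 - 1*1676473) - (-634 - 5*I*sqrt(6)) = (106 - 1676473) + (634 + 5*I*sqrt(6)) = -1676367 + (634 + 5*I*sqrt(6)) = -1675733 + 5*I*sqrt(6)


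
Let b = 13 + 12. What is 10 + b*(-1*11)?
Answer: -265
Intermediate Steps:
b = 25
10 + b*(-1*11) = 10 + 25*(-1*11) = 10 + 25*(-11) = 10 - 275 = -265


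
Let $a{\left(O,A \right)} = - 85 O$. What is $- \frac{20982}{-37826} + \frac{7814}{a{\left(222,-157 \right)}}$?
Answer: $\frac{25089494}{178444155} \approx 0.1406$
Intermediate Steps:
$- \frac{20982}{-37826} + \frac{7814}{a{\left(222,-157 \right)}} = - \frac{20982}{-37826} + \frac{7814}{\left(-85\right) 222} = \left(-20982\right) \left(- \frac{1}{37826}\right) + \frac{7814}{-18870} = \frac{10491}{18913} + 7814 \left(- \frac{1}{18870}\right) = \frac{10491}{18913} - \frac{3907}{9435} = \frac{25089494}{178444155}$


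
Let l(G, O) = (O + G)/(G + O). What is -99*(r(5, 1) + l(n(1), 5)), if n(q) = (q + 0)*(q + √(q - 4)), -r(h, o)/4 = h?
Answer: 1881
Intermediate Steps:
r(h, o) = -4*h
n(q) = q*(q + √(-4 + q))
l(G, O) = 1 (l(G, O) = (G + O)/(G + O) = 1)
-99*(r(5, 1) + l(n(1), 5)) = -99*(-4*5 + 1) = -99*(-20 + 1) = -99*(-19) = 1881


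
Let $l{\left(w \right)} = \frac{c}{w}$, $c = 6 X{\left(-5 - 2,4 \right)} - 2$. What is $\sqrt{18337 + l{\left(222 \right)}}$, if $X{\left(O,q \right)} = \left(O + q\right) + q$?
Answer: $\frac{\sqrt{225930399}}{111} \approx 135.41$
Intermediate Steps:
$X{\left(O,q \right)} = O + 2 q$
$c = 4$ ($c = 6 \left(\left(-5 - 2\right) + 2 \cdot 4\right) - 2 = 6 \left(\left(-5 - 2\right) + 8\right) - 2 = 6 \left(-7 + 8\right) - 2 = 6 \cdot 1 - 2 = 6 - 2 = 4$)
$l{\left(w \right)} = \frac{4}{w}$
$\sqrt{18337 + l{\left(222 \right)}} = \sqrt{18337 + \frac{4}{222}} = \sqrt{18337 + 4 \cdot \frac{1}{222}} = \sqrt{18337 + \frac{2}{111}} = \sqrt{\frac{2035409}{111}} = \frac{\sqrt{225930399}}{111}$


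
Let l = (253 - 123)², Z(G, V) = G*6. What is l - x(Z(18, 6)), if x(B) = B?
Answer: 16792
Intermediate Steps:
Z(G, V) = 6*G
l = 16900 (l = 130² = 16900)
l - x(Z(18, 6)) = 16900 - 6*18 = 16900 - 1*108 = 16900 - 108 = 16792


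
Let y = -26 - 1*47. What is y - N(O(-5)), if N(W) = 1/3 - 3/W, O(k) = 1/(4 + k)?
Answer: -229/3 ≈ -76.333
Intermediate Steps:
y = -73 (y = -26 - 47 = -73)
N(W) = ⅓ - 3/W (N(W) = 1*(⅓) - 3/W = ⅓ - 3/W)
y - N(O(-5)) = -73 - (-9 + 1/(4 - 5))/(3*(1/(4 - 5))) = -73 - (-9 + 1/(-1))/(3*(1/(-1))) = -73 - (-9 - 1)/(3*(-1)) = -73 - (-1)*(-10)/3 = -73 - 1*10/3 = -73 - 10/3 = -229/3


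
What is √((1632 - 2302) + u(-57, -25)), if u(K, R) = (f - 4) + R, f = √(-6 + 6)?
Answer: I*√699 ≈ 26.439*I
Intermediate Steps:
f = 0 (f = √0 = 0)
u(K, R) = -4 + R (u(K, R) = (0 - 4) + R = -4 + R)
√((1632 - 2302) + u(-57, -25)) = √((1632 - 2302) + (-4 - 25)) = √(-670 - 29) = √(-699) = I*√699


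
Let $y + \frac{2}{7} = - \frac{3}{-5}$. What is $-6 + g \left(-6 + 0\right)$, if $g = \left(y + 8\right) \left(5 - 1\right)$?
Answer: $- \frac{7194}{35} \approx -205.54$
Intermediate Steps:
$y = \frac{11}{35}$ ($y = - \frac{2}{7} - \frac{3}{-5} = - \frac{2}{7} - - \frac{3}{5} = - \frac{2}{7} + \frac{3}{5} = \frac{11}{35} \approx 0.31429$)
$g = \frac{1164}{35}$ ($g = \left(\frac{11}{35} + 8\right) \left(5 - 1\right) = \frac{291}{35} \cdot 4 = \frac{1164}{35} \approx 33.257$)
$-6 + g \left(-6 + 0\right) = -6 + \frac{1164 \left(-6 + 0\right)}{35} = -6 + \frac{1164}{35} \left(-6\right) = -6 - \frac{6984}{35} = - \frac{7194}{35}$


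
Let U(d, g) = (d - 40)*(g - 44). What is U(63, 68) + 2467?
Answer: 3019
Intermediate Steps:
U(d, g) = (-44 + g)*(-40 + d) (U(d, g) = (-40 + d)*(-44 + g) = (-44 + g)*(-40 + d))
U(63, 68) + 2467 = (1760 - 44*63 - 40*68 + 63*68) + 2467 = (1760 - 2772 - 2720 + 4284) + 2467 = 552 + 2467 = 3019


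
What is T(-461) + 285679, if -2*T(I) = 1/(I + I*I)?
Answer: 121162177479/424120 ≈ 2.8568e+5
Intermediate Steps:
T(I) = -1/(2*(I + I²)) (T(I) = -1/(2*(I + I*I)) = -1/(2*(I + I²)))
T(-461) + 285679 = -½/(-461*(1 - 461)) + 285679 = -½*(-1/461)/(-460) + 285679 = -½*(-1/461)*(-1/460) + 285679 = -1/424120 + 285679 = 121162177479/424120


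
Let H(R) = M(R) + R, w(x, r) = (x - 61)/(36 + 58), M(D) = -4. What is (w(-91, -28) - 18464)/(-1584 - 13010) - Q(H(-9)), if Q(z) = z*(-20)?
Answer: -88735398/342959 ≈ -258.73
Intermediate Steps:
w(x, r) = -61/94 + x/94 (w(x, r) = (-61 + x)/94 = (-61 + x)*(1/94) = -61/94 + x/94)
H(R) = -4 + R
Q(z) = -20*z
(w(-91, -28) - 18464)/(-1584 - 13010) - Q(H(-9)) = ((-61/94 + (1/94)*(-91)) - 18464)/(-1584 - 13010) - (-20)*(-4 - 9) = ((-61/94 - 91/94) - 18464)/(-14594) - (-20)*(-13) = (-76/47 - 18464)*(-1/14594) - 1*260 = -867884/47*(-1/14594) - 260 = 433942/342959 - 260 = -88735398/342959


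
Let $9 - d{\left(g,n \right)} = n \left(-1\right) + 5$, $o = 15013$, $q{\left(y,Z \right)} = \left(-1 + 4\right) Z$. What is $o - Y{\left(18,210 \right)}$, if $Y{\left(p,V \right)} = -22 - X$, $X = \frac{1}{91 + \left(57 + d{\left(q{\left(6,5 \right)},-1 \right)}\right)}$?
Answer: $\frac{2270286}{151} \approx 15035.0$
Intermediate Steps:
$q{\left(y,Z \right)} = 3 Z$
$d{\left(g,n \right)} = 4 + n$ ($d{\left(g,n \right)} = 9 - \left(n \left(-1\right) + 5\right) = 9 - \left(- n + 5\right) = 9 - \left(5 - n\right) = 9 + \left(-5 + n\right) = 4 + n$)
$X = \frac{1}{151}$ ($X = \frac{1}{91 + \left(57 + \left(4 - 1\right)\right)} = \frac{1}{91 + \left(57 + 3\right)} = \frac{1}{91 + 60} = \frac{1}{151} \approx 0.0066225$)
$Y{\left(p,V \right)} = - \frac{3323}{151}$ ($Y{\left(p,V \right)} = -22 - \frac{1}{151} = - \frac{3323}{151}$)
$o - Y{\left(18,210 \right)} = 15013 - - \frac{3323}{151} = 15013 + \frac{3323}{151} = \frac{2270286}{151}$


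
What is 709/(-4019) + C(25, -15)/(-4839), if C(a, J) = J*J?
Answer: -1445042/6482647 ≈ -0.22291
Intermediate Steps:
C(a, J) = J²
709/(-4019) + C(25, -15)/(-4839) = 709/(-4019) + (-15)²/(-4839) = 709*(-1/4019) + 225*(-1/4839) = -709/4019 - 75/1613 = -1445042/6482647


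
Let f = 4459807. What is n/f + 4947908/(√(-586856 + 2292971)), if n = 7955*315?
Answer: 2505825/4459807 + 4947908*√1706115/1706115 ≈ 3788.6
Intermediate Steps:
n = 2505825
n/f + 4947908/(√(-586856 + 2292971)) = 2505825/4459807 + 4947908/(√(-586856 + 2292971)) = 2505825*(1/4459807) + 4947908/(√1706115) = 2505825/4459807 + 4947908*(√1706115/1706115) = 2505825/4459807 + 4947908*√1706115/1706115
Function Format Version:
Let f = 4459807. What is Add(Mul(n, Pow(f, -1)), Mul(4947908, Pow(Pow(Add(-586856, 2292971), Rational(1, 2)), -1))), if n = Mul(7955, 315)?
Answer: Add(Rational(2505825, 4459807), Mul(Rational(4947908, 1706115), Pow(1706115, Rational(1, 2)))) ≈ 3788.6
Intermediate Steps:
n = 2505825
Add(Mul(n, Pow(f, -1)), Mul(4947908, Pow(Pow(Add(-586856, 2292971), Rational(1, 2)), -1))) = Add(Mul(2505825, Pow(4459807, -1)), Mul(4947908, Pow(Pow(Add(-586856, 2292971), Rational(1, 2)), -1))) = Add(Mul(2505825, Rational(1, 4459807)), Mul(4947908, Pow(Pow(1706115, Rational(1, 2)), -1))) = Add(Rational(2505825, 4459807), Mul(4947908, Mul(Rational(1, 1706115), Pow(1706115, Rational(1, 2))))) = Add(Rational(2505825, 4459807), Mul(Rational(4947908, 1706115), Pow(1706115, Rational(1, 2))))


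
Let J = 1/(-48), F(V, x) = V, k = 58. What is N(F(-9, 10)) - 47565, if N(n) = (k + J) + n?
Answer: -2280769/48 ≈ -47516.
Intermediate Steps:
J = -1/48 ≈ -0.020833
N(n) = 2783/48 + n (N(n) = (58 - 1/48) + n = 2783/48 + n)
N(F(-9, 10)) - 47565 = (2783/48 - 9) - 47565 = 2351/48 - 47565 = -2280769/48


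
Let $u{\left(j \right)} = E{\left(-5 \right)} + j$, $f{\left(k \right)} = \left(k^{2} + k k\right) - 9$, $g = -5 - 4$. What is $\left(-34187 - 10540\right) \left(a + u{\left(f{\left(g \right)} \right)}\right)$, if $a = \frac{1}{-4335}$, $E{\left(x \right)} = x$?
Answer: $- \frac{562664783}{85} \approx -6.6196 \cdot 10^{6}$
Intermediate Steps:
$g = -9$ ($g = -5 - 4 = -9$)
$f{\left(k \right)} = -9 + 2 k^{2}$ ($f{\left(k \right)} = \left(k^{2} + k^{2}\right) - 9 = 2 k^{2} - 9 = -9 + 2 k^{2}$)
$u{\left(j \right)} = -5 + j$
$a = - \frac{1}{4335} \approx -0.00023068$
$\left(-34187 - 10540\right) \left(a + u{\left(f{\left(g \right)} \right)}\right) = \left(-34187 - 10540\right) \left(- \frac{1}{4335} - \left(14 - 162\right)\right) = - 44727 \left(- \frac{1}{4335} + \left(-5 + \left(-9 + 2 \cdot 81\right)\right)\right) = - 44727 \left(- \frac{1}{4335} + \left(-5 + \left(-9 + 162\right)\right)\right) = - 44727 \left(- \frac{1}{4335} + \left(-5 + 153\right)\right) = - 44727 \left(- \frac{1}{4335} + 148\right) = \left(-44727\right) \frac{641579}{4335} = - \frac{562664783}{85}$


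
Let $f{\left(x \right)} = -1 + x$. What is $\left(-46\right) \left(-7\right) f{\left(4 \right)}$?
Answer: $966$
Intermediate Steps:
$\left(-46\right) \left(-7\right) f{\left(4 \right)} = \left(-46\right) \left(-7\right) \left(-1 + 4\right) = 322 \cdot 3 = 966$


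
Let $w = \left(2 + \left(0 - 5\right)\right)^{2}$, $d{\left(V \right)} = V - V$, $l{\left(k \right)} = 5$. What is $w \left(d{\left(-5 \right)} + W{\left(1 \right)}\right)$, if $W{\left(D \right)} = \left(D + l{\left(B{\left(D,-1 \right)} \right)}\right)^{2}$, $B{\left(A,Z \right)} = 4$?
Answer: $324$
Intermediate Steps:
$d{\left(V \right)} = 0$
$W{\left(D \right)} = \left(5 + D\right)^{2}$ ($W{\left(D \right)} = \left(D + 5\right)^{2} = \left(5 + D\right)^{2}$)
$w = 9$ ($w = \left(2 + \left(0 - 5\right)\right)^{2} = \left(2 - 5\right)^{2} = \left(-3\right)^{2} = 9$)
$w \left(d{\left(-5 \right)} + W{\left(1 \right)}\right) = 9 \left(0 + \left(5 + 1\right)^{2}\right) = 9 \left(0 + 6^{2}\right) = 9 \left(0 + 36\right) = 9 \cdot 36 = 324$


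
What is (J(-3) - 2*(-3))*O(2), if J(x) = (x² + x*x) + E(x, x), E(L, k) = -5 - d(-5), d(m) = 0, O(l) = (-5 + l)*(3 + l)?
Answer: -285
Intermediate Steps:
E(L, k) = -5 (E(L, k) = -5 - 1*0 = -5 + 0 = -5)
J(x) = -5 + 2*x² (J(x) = (x² + x*x) - 5 = (x² + x²) - 5 = 2*x² - 5 = -5 + 2*x²)
(J(-3) - 2*(-3))*O(2) = ((-5 + 2*(-3)²) - 2*(-3))*(-15 + 2² - 2*2) = ((-5 + 2*9) + 6)*(-15 + 4 - 4) = ((-5 + 18) + 6)*(-15) = (13 + 6)*(-15) = 19*(-15) = -285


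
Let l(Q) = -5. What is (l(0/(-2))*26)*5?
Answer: -650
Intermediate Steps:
(l(0/(-2))*26)*5 = -5*26*5 = -130*5 = -650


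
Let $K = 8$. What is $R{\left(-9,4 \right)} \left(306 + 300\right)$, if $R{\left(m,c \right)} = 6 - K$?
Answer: $-1212$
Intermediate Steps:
$R{\left(m,c \right)} = -2$ ($R{\left(m,c \right)} = 6 - 8 = -2$)
$R{\left(-9,4 \right)} \left(306 + 300\right) = - 2 \left(306 + 300\right) = \left(-2\right) 606 = -1212$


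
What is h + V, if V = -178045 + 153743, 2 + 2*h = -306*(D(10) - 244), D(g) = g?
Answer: 11499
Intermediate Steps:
h = 35801 (h = -1 + (-306*(10 - 244))/2 = -1 + (-306*(-234))/2 = -1 + (½)*71604 = -1 + 35802 = 35801)
V = -24302
h + V = 35801 - 24302 = 11499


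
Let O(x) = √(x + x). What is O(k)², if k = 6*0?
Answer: 0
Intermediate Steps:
k = 0
O(x) = √2*√x (O(x) = √(2*x) = √2*√x)
O(k)² = (√2*√0)² = (√2*0)² = 0² = 0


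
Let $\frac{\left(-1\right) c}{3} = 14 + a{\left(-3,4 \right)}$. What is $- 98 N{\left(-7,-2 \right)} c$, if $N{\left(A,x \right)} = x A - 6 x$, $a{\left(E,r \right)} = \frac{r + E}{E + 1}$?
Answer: $103194$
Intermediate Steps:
$a{\left(E,r \right)} = \frac{E + r}{1 + E}$
$N{\left(A,x \right)} = - 6 x + A x$ ($N{\left(A,x \right)} = A x - 6 x = - 6 x + A x$)
$c = - \frac{81}{2}$ ($c = - 3 \left(14 + \frac{-3 + 4}{1 - 3}\right) = - 3 \left(14 + \frac{1}{-2} \cdot 1\right) = - 3 \left(14 - \frac{1}{2}\right) = \left(-3\right) \frac{27}{2} = - \frac{81}{2} \approx -40.5$)
$- 98 N{\left(-7,-2 \right)} c = - 98 \left(- 2 \left(-6 - 7\right)\right) \left(- \frac{81}{2}\right) = - 98 \left(\left(-2\right) \left(-13\right)\right) \left(- \frac{81}{2}\right) = \left(-98\right) 26 \left(- \frac{81}{2}\right) = \left(-2548\right) \left(- \frac{81}{2}\right) = 103194$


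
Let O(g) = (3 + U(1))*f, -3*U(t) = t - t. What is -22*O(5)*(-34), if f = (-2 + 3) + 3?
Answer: 8976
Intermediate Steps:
U(t) = 0 (U(t) = -(t - t)/3 = -1/3*0 = 0)
f = 4 (f = 1 + 3 = 4)
O(g) = 12 (O(g) = (3 + 0)*4 = 3*4 = 12)
-22*O(5)*(-34) = -22*12*(-34) = -264*(-34) = 8976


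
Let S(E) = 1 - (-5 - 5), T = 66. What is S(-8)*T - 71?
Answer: 655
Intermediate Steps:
S(E) = 11 (S(E) = 1 - 1*(-10) = 1 + 10 = 11)
S(-8)*T - 71 = 11*66 - 71 = 726 - 71 = 655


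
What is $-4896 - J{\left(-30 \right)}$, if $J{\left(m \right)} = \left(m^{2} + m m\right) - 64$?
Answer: $-6632$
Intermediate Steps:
$J{\left(m \right)} = -64 + 2 m^{2}$ ($J{\left(m \right)} = \left(m^{2} + m^{2}\right) - 64 = 2 m^{2} - 64 = -64 + 2 m^{2}$)
$-4896 - J{\left(-30 \right)} = -4896 - \left(-64 + 2 \left(-30\right)^{2}\right) = -4896 - \left(-64 + 2 \cdot 900\right) = -4896 - \left(-64 + 1800\right) = -4896 - 1736 = -6632$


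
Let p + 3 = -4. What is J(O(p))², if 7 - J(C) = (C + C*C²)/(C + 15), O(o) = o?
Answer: 41209/16 ≈ 2575.6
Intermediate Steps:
p = -7 (p = -3 - 4 = -7)
J(C) = 7 - (C + C³)/(15 + C) (J(C) = 7 - (C + C*C²)/(C + 15) = 7 - (C + C³)/(15 + C))
J(O(p))² = ((105 - 1*(-7)³ + 6*(-7))/(15 - 7))² = ((105 - 1*(-343) - 42)/8)² = ((105 + 343 - 42)/8)² = ((⅛)*406)² = (203/4)² = 41209/16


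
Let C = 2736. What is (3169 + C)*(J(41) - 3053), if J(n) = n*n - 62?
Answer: -8467770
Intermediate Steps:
J(n) = -62 + n**2 (J(n) = n**2 - 62 = -62 + n**2)
(3169 + C)*(J(41) - 3053) = (3169 + 2736)*((-62 + 41**2) - 3053) = 5905*((-62 + 1681) - 3053) = 5905*(1619 - 3053) = 5905*(-1434) = -8467770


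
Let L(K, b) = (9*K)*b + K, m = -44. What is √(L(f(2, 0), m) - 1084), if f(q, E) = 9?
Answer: I*√4639 ≈ 68.11*I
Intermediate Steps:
L(K, b) = K + 9*K*b (L(K, b) = 9*K*b + K = K + 9*K*b)
√(L(f(2, 0), m) - 1084) = √(9*(1 + 9*(-44)) - 1084) = √(9*(1 - 396) - 1084) = √(9*(-395) - 1084) = √(-3555 - 1084) = √(-4639) = I*√4639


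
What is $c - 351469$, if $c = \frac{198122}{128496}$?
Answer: $- \frac{22581081251}{64248} \approx -3.5147 \cdot 10^{5}$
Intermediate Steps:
$c = \frac{99061}{64248}$ ($c = 198122 \cdot \frac{1}{128496} = \frac{99061}{64248} \approx 1.5419$)
$c - 351469 = \frac{99061}{64248} - 351469 = - \frac{22581081251}{64248}$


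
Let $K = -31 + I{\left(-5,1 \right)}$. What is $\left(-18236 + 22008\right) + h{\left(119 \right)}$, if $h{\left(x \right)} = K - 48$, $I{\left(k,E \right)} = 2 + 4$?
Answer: $3699$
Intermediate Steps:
$I{\left(k,E \right)} = 6$
$K = -25$ ($K = -31 + 6 = -25$)
$h{\left(x \right)} = -73$ ($h{\left(x \right)} = -25 - 48 = -73$)
$\left(-18236 + 22008\right) + h{\left(119 \right)} = \left(-18236 + 22008\right) - 73 = 3772 - 73 = 3699$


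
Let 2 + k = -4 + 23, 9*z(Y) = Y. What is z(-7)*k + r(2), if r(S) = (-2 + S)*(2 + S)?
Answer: -119/9 ≈ -13.222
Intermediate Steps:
z(Y) = Y/9
k = 17 (k = -2 + (-4 + 23) = -2 + 19 = 17)
z(-7)*k + r(2) = ((⅑)*(-7))*17 + (-4 + 2²) = -7/9*17 + (-4 + 4) = -119/9 + 0 = -119/9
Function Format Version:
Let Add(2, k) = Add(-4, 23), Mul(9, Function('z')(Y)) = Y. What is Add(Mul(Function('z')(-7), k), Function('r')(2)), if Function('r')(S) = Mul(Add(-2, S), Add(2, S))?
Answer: Rational(-119, 9) ≈ -13.222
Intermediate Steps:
Function('z')(Y) = Mul(Rational(1, 9), Y)
k = 17 (k = Add(-2, Add(-4, 23)) = Add(-2, 19) = 17)
Add(Mul(Function('z')(-7), k), Function('r')(2)) = Add(Mul(Mul(Rational(1, 9), -7), 17), Add(-4, Pow(2, 2))) = Add(Mul(Rational(-7, 9), 17), Add(-4, 4)) = Add(Rational(-119, 9), 0) = Rational(-119, 9)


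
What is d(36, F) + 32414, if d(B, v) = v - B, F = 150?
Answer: 32528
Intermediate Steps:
d(36, F) + 32414 = (150 - 1*36) + 32414 = (150 - 36) + 32414 = 114 + 32414 = 32528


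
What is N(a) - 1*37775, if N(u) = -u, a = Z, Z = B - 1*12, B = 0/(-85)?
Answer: -37763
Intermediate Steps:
B = 0 (B = 0*(-1/85) = 0)
Z = -12 (Z = 0 - 1*12 = 0 - 12 = -12)
a = -12
N(a) - 1*37775 = -1*(-12) - 1*37775 = 12 - 37775 = -37763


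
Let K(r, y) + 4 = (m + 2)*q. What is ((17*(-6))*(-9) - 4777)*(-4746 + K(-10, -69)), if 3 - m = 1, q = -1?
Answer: 18345686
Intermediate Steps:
m = 2 (m = 3 - 1*1 = 3 - 1 = 2)
K(r, y) = -8 (K(r, y) = -4 + (2 + 2)*(-1) = -4 + 4*(-1) = -4 - 4 = -8)
((17*(-6))*(-9) - 4777)*(-4746 + K(-10, -69)) = ((17*(-6))*(-9) - 4777)*(-4746 - 8) = (-102*(-9) - 4777)*(-4754) = (918 - 4777)*(-4754) = -3859*(-4754) = 18345686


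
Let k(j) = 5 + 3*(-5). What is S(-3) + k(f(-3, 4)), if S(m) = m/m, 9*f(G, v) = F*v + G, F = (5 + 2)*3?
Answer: -9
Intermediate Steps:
F = 21 (F = 7*3 = 21)
f(G, v) = G/9 + 7*v/3 (f(G, v) = (21*v + G)/9 = (G + 21*v)/9 = G/9 + 7*v/3)
k(j) = -10 (k(j) = 5 - 15 = -10)
S(m) = 1
S(-3) + k(f(-3, 4)) = 1 - 10 = -9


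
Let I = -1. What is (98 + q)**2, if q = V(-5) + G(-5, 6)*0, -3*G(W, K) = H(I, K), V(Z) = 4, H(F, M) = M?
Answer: 10404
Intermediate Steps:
G(W, K) = -K/3
q = 4 (q = 4 - 1/3*6*0 = 4 - 2*0 = 4 + 0 = 4)
(98 + q)**2 = (98 + 4)**2 = 102**2 = 10404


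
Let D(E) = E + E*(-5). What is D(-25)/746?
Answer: 50/373 ≈ 0.13405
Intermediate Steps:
D(E) = -4*E (D(E) = E - 5*E = -4*E)
D(-25)/746 = -4*(-25)/746 = 100*(1/746) = 50/373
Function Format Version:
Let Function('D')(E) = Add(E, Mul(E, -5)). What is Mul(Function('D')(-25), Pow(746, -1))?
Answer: Rational(50, 373) ≈ 0.13405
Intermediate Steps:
Function('D')(E) = Mul(-4, E) (Function('D')(E) = Add(E, Mul(-5, E)) = Mul(-4, E))
Mul(Function('D')(-25), Pow(746, -1)) = Mul(Mul(-4, -25), Pow(746, -1)) = Mul(100, Rational(1, 746)) = Rational(50, 373)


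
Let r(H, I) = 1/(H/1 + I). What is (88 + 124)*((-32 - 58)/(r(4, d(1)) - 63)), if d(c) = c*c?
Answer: 47700/157 ≈ 303.82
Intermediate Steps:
d(c) = c²
r(H, I) = 1/(H + I) (r(H, I) = 1/(H*1 + I) = 1/(H + I))
(88 + 124)*((-32 - 58)/(r(4, d(1)) - 63)) = (88 + 124)*((-32 - 58)/(1/(4 + 1²) - 63)) = 212*(-90/(1/(4 + 1) - 63)) = 212*(-90/(1/5 - 63)) = 212*(-90/(⅕ - 63)) = 212*(-90/(-314/5)) = 212*(-90*(-5/314)) = 212*(225/157) = 47700/157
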